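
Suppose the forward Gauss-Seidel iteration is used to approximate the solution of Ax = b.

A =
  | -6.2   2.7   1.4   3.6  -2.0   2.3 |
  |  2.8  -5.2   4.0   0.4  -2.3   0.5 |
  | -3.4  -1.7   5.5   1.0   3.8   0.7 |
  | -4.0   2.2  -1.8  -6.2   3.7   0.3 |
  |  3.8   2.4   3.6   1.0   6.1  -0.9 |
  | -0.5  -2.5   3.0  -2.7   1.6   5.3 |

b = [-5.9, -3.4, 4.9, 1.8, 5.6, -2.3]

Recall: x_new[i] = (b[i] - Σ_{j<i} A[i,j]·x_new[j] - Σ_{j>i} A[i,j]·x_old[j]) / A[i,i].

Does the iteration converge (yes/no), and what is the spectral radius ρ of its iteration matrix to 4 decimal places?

Split A = D + L + U, D = diag(-6.2, -5.2, 5.5, -6.2, 6.1, 5.3).
Gauss-Seidel: T = -(D+L)⁻¹U, row 0 first, T[0,2] = -(1.4)/(-6.2) = +0.2258; later rows by forward substitution.
  T[0,:] = [+0.0000 +0.4355 +0.2258 +0.5806 -0.3226 +0.3710]
  T[1,:] = [+0.0000 +0.2345 +0.8908 +0.3896 -0.6160 +0.2959]
  T[2,:] = [+0.0000 +0.3417 +0.4149 +0.2975 -1.0807 +0.1935]
  T[3,:] = [+0.0000 -0.2970 +0.0500 -0.3228 +0.9001 -0.1421]
  T[4,:] = [+0.0000 -0.5165 -0.7442 -0.6377 +0.9336 -0.2909]
  T[5,:] = [+0.0000 -0.0371 +0.4567 +0.0982 +0.4674 +0.0804]
|roots of det(T-λI)|: 1.6901, 0.4385, 0.4385, 0.0695, 0.0224, 0.0000.
ρ(T) = max|λ| = 1.6901; 1.6901 > 1 ⇒ diverges.

no, ρ = 1.6901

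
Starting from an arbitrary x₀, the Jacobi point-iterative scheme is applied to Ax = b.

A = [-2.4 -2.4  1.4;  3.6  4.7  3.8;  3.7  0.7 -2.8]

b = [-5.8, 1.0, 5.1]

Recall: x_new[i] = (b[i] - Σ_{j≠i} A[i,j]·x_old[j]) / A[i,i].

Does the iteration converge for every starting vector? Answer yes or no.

no

Write A = D+L+U with D = diag(-2.4, 4.7, -2.8).
T_J = -D⁻¹(L+U): T[1,0] = -(3.6)/(4.7) = -0.7660; T[1,1] = 0.
  T[0,:] = [+0.0000, -1.0000, +0.5833]
  T[1,:] = [-0.7660, +0.0000, -0.8085]
  T[2,:] = [+1.3214, +0.2500, +0.0000]
moduli |λ_i(T)| = 1.4176, 0.8215, 0.8215.
ρ = 1.4176; 1.4176 > 1: divergent.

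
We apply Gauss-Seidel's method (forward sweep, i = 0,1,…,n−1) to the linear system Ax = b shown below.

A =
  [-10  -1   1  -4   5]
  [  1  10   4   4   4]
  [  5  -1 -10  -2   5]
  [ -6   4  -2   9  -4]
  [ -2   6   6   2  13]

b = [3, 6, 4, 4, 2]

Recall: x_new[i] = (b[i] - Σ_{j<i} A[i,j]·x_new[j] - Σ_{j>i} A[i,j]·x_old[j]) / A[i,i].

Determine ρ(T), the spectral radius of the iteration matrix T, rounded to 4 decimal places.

Let D = diag(-10, 10, -10, 9, 13); L, U the strict triangles.
T_GS = -(D+L)⁻¹U: row 0 first, T[0,4] = -(5)/(-10) = +0.5000; later rows by forward substitution.
  T[0,:] = [+0.0000  -0.1000  +0.1000  -0.4000  +0.5000]
  T[1,:] = [+0.0000  +0.0100  -0.4100  -0.3600  -0.4500]
  T[2,:] = [+0.0000  -0.0510  +0.0910  -0.3640  +0.7950]
  T[3,:] = [+0.0000  -0.0824  +0.2691  -0.1876  +1.1544]
  T[4,:] = [+0.0000  +0.0162  +0.1212  +0.3015  -0.2599]
|λ(T)| sorted: 0.8320, 0.4396, 0.0679, 0.0220, 0.0000.
ρ = 0.8320; 0.8320 < 1, so it converges for any x₀.

0.8320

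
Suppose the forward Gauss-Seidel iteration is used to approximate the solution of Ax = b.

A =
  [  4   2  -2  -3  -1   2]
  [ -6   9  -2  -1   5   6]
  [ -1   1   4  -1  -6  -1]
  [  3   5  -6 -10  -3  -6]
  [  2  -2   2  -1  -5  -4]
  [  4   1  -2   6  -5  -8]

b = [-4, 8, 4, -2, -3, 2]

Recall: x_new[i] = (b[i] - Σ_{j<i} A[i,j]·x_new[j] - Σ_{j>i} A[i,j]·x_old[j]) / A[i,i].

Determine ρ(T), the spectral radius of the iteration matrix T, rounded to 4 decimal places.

Diagonal D = diag(4, 9, 4, -10, -5, -8); L, U strict lower/upper.
GS T = -(D+L)⁻¹U: row 0 first, T[0,5] = -(2)/(4) = -0.5000; later rows by forward substitution.
  T[0,:] = [+0.0000 -0.5000 +0.5000 +0.7500 +0.2500 -0.5000]
  T[1,:] = [+0.0000 -0.3333 +0.5556 +0.6111 -0.3889 -1.0000]
  T[2,:] = [+0.0000 -0.0417 -0.0139 +0.2847 +1.6597 +0.3750]
  T[3,:] = [+0.0000 -0.2917 +0.4361 +0.3597 -1.4153 -1.4750]
  T[4,:] = [+0.0000 -0.0250 -0.1150 +0.0975 +1.2025 -0.1550]
  T[5,:] = [+0.0000 -0.4844 +0.7219 +0.5891 -2.1516 -1.4781]
moduli |λ_i(T)| = 1.4945, 1.1364, 0.1392, 0.1187, 0.1187, 0.0000.
ρ = 1.4945; 1.4945 > 1: divergent.

1.4945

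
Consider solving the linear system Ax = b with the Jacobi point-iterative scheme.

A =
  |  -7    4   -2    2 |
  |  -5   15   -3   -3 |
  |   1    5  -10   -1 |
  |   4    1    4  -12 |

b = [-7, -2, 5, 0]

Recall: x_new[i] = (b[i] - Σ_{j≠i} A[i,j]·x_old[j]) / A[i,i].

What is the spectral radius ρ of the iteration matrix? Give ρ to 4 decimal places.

Let D = diag(-7, 15, -10, -12); L, U the strict triangles.
Jacobi: T = -D⁻¹(L+U), T[2,1] = -(5)/(-10) = +0.5000; T[2,2] = 0.
  T[0,:] = [+0.0000 +0.5714 -0.2857 +0.2857]
  T[1,:] = [+0.3333 +0.0000 +0.2000 +0.2000]
  T[2,:] = [+0.1000 +0.5000 +0.0000 -0.1000]
  T[3,:] = [+0.3333 +0.0833 +0.3333 +0.0000]
|roots of det(T-λI)|: 0.6653, 0.4866, 0.1233, 0.1233.
spectral radius ρ = 0.6653; 0.6653 < 1 ⇒ converges.

0.6653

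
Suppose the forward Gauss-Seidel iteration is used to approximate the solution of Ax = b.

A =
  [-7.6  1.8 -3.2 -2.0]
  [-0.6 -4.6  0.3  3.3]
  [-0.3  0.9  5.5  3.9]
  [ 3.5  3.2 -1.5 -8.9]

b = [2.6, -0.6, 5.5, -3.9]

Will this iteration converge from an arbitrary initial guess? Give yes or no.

yes

Let D = diag(-7.6, -4.6, 5.5, -8.9); L, U the strict triangles.
T_GS = -(D+L)⁻¹U: row 0 first, T[0,3] = -(-2)/(-7.6) = -0.2632; later rows by forward substitution.
  T[0,:] = [+0.0000  +0.2368  -0.4211  -0.2632]
  T[1,:] = [+0.0000  -0.0309  +0.1201  +0.7517]
  T[2,:] = [+0.0000  +0.0180  -0.0426  -0.8465]
  T[3,:] = [+0.0000  +0.0790  -0.1152  +0.3095]
|λ(T)| sorted: 0.5499, 0.3372, 0.0232, 0.0000.
ρ = 0.5499; 0.5499 < 1 ⇒ converges.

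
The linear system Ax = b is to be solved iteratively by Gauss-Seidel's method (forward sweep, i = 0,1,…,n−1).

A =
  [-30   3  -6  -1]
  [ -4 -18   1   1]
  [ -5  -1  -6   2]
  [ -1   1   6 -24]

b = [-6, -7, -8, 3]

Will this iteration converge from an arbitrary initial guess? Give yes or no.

yes

A = D + L + U where D = diag(-30, -18, -6, -24).
T_GS = -(D+L)⁻¹U: row 0 first, T[0,2] = -(-6)/(-30) = -0.2000; later rows by forward substitution.
  T[0,:] = [+0.0000 +0.1000 -0.2000 -0.0333]
  T[1,:] = [+0.0000 -0.0222 +0.1000 +0.0630]
  T[2,:] = [+0.0000 -0.0796 +0.1500 +0.3506]
  T[3,:] = [+0.0000 -0.0250 +0.0500 +0.0917]
eigenvalue magnitudes: 0.2160, 0.0207, 0.0173, 0.0000.
ρ(T) = max|λ| = 0.2160; 0.2160 < 1 ⇒ converges.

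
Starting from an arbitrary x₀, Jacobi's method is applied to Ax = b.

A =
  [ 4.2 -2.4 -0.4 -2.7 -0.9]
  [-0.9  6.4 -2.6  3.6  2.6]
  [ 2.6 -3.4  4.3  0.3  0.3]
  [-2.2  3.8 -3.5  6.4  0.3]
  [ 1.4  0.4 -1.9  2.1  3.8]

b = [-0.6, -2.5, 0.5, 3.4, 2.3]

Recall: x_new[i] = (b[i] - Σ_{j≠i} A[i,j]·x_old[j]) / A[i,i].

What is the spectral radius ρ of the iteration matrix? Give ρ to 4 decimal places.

1.3566

A = D + L + U where D = diag(4.2, 6.4, 4.3, 6.4, 3.8).
Jacobi T = -D⁻¹(L+U): T[1,4] = -(2.6)/(6.4) = -0.4062; T[1,1] = 0.
  T[0,:] = [+0.0000 +0.5714 +0.0952 +0.6429 +0.2143]
  T[1,:] = [+0.1406 +0.0000 +0.4062 -0.5625 -0.4062]
  T[2,:] = [-0.6047 +0.7907 +0.0000 -0.0698 -0.0698]
  T[3,:] = [+0.3438 -0.5938 +0.5469 +0.0000 -0.0469]
  T[4,:] = [-0.3684 -0.1053 +0.5000 -0.5526 +0.0000]
|λ(T)| sorted: 1.3566, 0.7016, 0.7016, 0.5154, 0.1414.
spectral radius ρ = 1.3566; 1.3566 > 1: divergent.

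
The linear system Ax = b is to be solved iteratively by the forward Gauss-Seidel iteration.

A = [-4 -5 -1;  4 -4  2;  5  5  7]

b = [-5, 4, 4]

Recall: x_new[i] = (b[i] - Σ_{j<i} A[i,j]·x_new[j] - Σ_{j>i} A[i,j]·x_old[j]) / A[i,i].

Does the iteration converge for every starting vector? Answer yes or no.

Write A = D+L+U with D = diag(-4, -4, 7).
GS T = -(D+L)⁻¹U: row 0 first, T[0,1] = -(-5)/(-4) = -1.2500; later rows by forward substitution.
  T[0,:] = [+0.0000, -1.2500, -0.2500]
  T[1,:] = [+0.0000, -1.2500, +0.2500]
  T[2,:] = [+0.0000, +1.7857, +0.0000]
|roots of det(T-λI)|: 1.5399, 0.2899, 0.0000.
spectral radius ρ = 1.5399; 1.5399 > 1 ⇒ diverges.

no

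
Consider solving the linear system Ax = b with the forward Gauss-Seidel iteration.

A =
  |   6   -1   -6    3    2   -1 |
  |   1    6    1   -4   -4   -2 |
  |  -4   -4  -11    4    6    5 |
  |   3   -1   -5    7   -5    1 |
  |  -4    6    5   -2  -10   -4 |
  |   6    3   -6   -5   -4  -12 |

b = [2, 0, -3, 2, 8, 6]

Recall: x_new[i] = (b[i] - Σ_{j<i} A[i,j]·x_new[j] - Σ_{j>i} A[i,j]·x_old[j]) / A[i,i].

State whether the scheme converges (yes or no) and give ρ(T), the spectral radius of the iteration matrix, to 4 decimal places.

Write A = D+L+U with D = diag(6, 6, -11, 7, -10, -12).
GS T = -(D+L)⁻¹U: row 0 first, T[0,5] = -(-1)/(6) = +0.1667; later rows by forward substitution.
  T[0,:] = [+0.0000 +0.1667 +1.0000 -0.5000 -0.3333 +0.1667]
  T[1,:] = [+0.0000 -0.0278 -0.3333 +0.7500 +0.7222 +0.3056]
  T[2,:] = [+0.0000 -0.0505 -0.2424 +0.2727 +0.4040 +0.2828]
  T[3,:] = [+0.0000 -0.1115 -0.6494 +0.5162 +1.2489 +0.0314]
  T[4,:] = [+0.0000 -0.0863 -0.5913 +0.6831 +0.5189 -0.1482]
  T[5,:] = [+0.0000 +0.1769 +1.0056 -0.6417 -0.8815 +0.0546]
moduli |λ_i(T)| = 1.2728, 0.4211, 0.4211, 0.3713, 0.0172, 0.0000.
ρ = 1.2728; 1.2728 > 1 ⇒ diverges.

no, ρ = 1.2728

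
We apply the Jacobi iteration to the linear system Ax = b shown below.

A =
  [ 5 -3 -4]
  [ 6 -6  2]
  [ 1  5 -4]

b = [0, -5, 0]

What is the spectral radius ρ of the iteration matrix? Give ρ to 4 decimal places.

A = D + L + U where D = diag(5, -6, -4).
Jacobi T = -D⁻¹(L+U): T[2,0] = -(1)/(-4) = +0.2500; T[2,2] = 0.
  T[0,:] = [+0.0000  +0.6000  +0.8000]
  T[1,:] = [+1.0000  +0.0000  +0.3333]
  T[2,:] = [+0.2500  +1.2500  +0.0000]
|roots of det(T-λI)|: 1.4020, 0.8654, 0.8654.
ρ = 1.4020; 1.4020 > 1: divergent.

1.4020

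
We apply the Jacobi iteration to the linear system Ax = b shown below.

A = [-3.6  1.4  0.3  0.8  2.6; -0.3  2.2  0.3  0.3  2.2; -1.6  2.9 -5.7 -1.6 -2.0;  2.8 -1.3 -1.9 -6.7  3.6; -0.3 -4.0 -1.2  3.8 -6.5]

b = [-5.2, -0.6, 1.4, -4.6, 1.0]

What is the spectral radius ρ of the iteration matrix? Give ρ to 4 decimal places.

Write A = D+L+U with D = diag(-3.6, 2.2, -5.7, -6.7, -6.5).
Jacobi: T = -D⁻¹(L+U), T[0,3] = -(0.8)/(-3.6) = +0.2222; T[0,0] = 0.
  T[0,:] = [+0.0000  +0.3889  +0.0833  +0.2222  +0.7222]
  T[1,:] = [+0.1364  +0.0000  -0.1364  -0.1364  -1.0000]
  T[2,:] = [-0.2807  +0.5088  +0.0000  -0.2807  -0.3509]
  T[3,:] = [+0.4179  -0.1940  -0.2836  +0.0000  +0.5373]
  T[4,:] = [-0.0462  -0.6154  -0.1846  +0.5846  +0.0000]
|eigenvalues of T|: 1.1990, 0.5911, 0.5911, 0.3915, 0.3112.
ρ(T) = max|λ| = 1.1990; 1.1990 > 1: divergent.

1.1990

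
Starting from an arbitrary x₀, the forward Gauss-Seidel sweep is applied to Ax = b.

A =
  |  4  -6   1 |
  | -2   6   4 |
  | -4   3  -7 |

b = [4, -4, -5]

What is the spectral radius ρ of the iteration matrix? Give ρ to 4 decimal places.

0.9335

Diagonal D = diag(4, 6, -7); L, U strict lower/upper.
T_GS = -(D+L)⁻¹U: row 0 first, T[0,1] = -(-6)/(4) = +1.5000; later rows by forward substitution.
  T[0,:] = [+0.0000 +1.5000 -0.2500]
  T[1,:] = [+0.0000 +0.5000 -0.7500]
  T[2,:] = [+0.0000 -0.6429 -0.1786]
|roots of det(T-λI)|: 0.9335, 0.6121, 0.0000.
ρ = 0.9335; 0.9335 < 1, so it converges for any x₀.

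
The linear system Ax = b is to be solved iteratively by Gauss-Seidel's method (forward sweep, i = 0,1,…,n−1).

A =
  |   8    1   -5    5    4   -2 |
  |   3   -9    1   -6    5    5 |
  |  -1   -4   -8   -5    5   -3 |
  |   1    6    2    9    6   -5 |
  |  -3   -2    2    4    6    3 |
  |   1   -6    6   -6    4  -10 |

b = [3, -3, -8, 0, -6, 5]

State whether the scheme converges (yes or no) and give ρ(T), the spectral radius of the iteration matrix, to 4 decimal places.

no, ρ = 1.4423

Write A = D+L+U with D = diag(8, -9, -8, 9, 6, -10).
T_GS = -(D+L)⁻¹U: row 0 first, T[0,1] = -(1)/(8) = -0.1250; later rows by forward substitution.
  T[0,:] = [+0.0000  -0.1250  +0.6250  -0.6250  -0.5000  +0.2500]
  T[1,:] = [+0.0000  -0.0417  +0.3194  -0.8750  +0.3889  +0.6389]
  T[2,:] = [+0.0000  +0.0365  -0.2378  -0.1094  +0.4931  -0.7257]
  T[3,:] = [+0.0000  +0.0336  -0.2296  +0.6771  -0.9799  +0.2631]
  T[4,:] = [+0.0000  -0.1109  +0.6513  -1.0191  +0.3686  -0.0956]
  T[5,:] = [+0.0000  -0.0301  +0.1264  -0.4170  +0.7479  -0.9898]
|eigenvalues of T|: 1.4423, 1.1949, 0.2357, 0.2357, 0.0030, 0.0000.
ρ(T) = max|λ| = 1.4423; 1.4423 > 1: divergent.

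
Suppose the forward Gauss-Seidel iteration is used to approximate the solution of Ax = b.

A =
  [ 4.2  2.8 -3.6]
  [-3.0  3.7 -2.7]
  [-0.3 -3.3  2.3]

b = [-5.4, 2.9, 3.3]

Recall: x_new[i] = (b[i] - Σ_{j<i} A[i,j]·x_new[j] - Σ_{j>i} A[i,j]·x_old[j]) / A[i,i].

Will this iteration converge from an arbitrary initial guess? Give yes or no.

Write A = D+L+U with D = diag(4.2, 3.7, 2.3).
Gauss-Seidel: T = -(D+L)⁻¹U, row 0 first, T[0,1] = -(2.8)/(4.2) = -0.6667; later rows by forward substitution.
  T[0,:] = [+0.0000, -0.6667, +0.8571]
  T[1,:] = [+0.0000, -0.5405, +1.4247]
  T[2,:] = [+0.0000, -0.8625, +2.1560]
moduli |λ_i(T)| = 1.5751, 0.0403, 0.0000.
ρ = 1.5751; 1.5751 > 1, so it fails to converge.

no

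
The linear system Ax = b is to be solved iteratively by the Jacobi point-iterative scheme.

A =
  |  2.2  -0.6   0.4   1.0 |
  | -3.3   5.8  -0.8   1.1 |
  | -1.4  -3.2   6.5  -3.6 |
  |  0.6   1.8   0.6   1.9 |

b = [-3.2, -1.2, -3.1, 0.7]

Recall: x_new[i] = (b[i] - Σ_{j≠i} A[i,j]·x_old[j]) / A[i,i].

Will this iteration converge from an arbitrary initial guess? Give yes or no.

Let D = diag(2.2, 5.8, 6.5, 1.9); L, U the strict triangles.
Jacobi: T = -D⁻¹(L+U), T[2,3] = -(-3.6)/(6.5) = +0.5538; T[2,2] = 0.
  T[0,:] = [+0.0000, +0.2727, -0.1818, -0.4545]
  T[1,:] = [+0.5690, +0.0000, +0.1379, -0.1897]
  T[2,:] = [+0.2154, +0.4923, +0.0000, +0.5538]
  T[3,:] = [-0.3158, -0.9474, -0.3158, +0.0000]
moduli |λ_i(T)| = 0.8750, 0.5522, 0.5051, 0.5051.
ρ = 0.8750; 0.8750 < 1, so it converges for any x₀.

yes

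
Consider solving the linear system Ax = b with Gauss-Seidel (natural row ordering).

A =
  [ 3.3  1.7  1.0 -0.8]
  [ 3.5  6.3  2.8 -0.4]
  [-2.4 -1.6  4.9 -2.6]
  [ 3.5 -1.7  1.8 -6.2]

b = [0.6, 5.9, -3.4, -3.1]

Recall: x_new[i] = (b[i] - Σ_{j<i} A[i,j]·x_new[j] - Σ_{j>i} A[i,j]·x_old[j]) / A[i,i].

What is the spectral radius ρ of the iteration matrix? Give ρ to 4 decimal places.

0.6082

A = D + L + U where D = diag(3.3, 6.3, 4.9, -6.2).
T_GS = -(D+L)⁻¹U: row 0 first, T[0,3] = -(-0.8)/(3.3) = +0.2424; later rows by forward substitution.
  T[0,:] = [+0.0000 -0.5152 -0.3030 +0.2424]
  T[1,:] = [+0.0000 +0.2862 -0.2761 -0.0712]
  T[2,:] = [+0.0000 -0.1589 -0.2386 +0.6261]
  T[3,:] = [+0.0000 -0.4154 -0.1646 +0.3381]
|λ(T)| sorted: 0.6082, 0.3358, 0.3358, 0.0000.
ρ = 0.6082; 0.6082 < 1: convergent.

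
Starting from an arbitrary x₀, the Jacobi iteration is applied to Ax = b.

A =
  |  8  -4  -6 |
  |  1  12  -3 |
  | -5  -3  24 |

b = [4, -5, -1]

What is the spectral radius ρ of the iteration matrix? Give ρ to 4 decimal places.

0.4335

Diagonal D = diag(8, 12, 24); L, U strict lower/upper.
Jacobi: T = -D⁻¹(L+U), T[1,2] = -(-3)/(12) = +0.2500; T[1,1] = 0.
  T[0,:] = [+0.0000, +0.5000, +0.7500]
  T[1,:] = [-0.0833, +0.0000, +0.2500]
  T[2,:] = [+0.2083, +0.1250, +0.0000]
moduli |λ_i(T)| = 0.4335, 0.2869, 0.1466.
ρ = 0.4335; 0.4335 < 1 ⇒ converges.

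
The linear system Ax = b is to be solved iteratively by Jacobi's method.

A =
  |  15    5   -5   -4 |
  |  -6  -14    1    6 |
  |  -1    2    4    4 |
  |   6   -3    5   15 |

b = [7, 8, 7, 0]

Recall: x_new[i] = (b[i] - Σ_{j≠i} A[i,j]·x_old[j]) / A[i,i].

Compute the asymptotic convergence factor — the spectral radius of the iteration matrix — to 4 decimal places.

0.8853

Let D = diag(15, -14, 4, 15); L, U the strict triangles.
Jacobi: T = -D⁻¹(L+U), T[0,1] = -(5)/(15) = -0.3333; T[0,0] = 0.
  T[0,:] = [+0.0000  -0.3333  +0.3333  +0.2667]
  T[1,:] = [-0.4286  +0.0000  +0.0714  +0.4286]
  T[2,:] = [+0.2500  -0.5000  +0.0000  -1.0000]
  T[3,:] = [-0.4000  +0.2000  -0.3333  +0.0000]
moduli |λ_i(T)| = 0.8853, 0.5791, 0.5791, 0.0577.
ρ = 0.8853; 0.8853 < 1: convergent.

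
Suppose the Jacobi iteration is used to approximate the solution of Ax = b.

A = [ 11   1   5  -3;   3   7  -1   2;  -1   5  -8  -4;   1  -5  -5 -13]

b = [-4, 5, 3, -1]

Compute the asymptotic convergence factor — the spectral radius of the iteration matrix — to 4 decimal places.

0.9435

Let D = diag(11, 7, -8, -13); L, U the strict triangles.
Jacobi: T = -D⁻¹(L+U), T[3,2] = -(-5)/(-13) = -0.3846; T[3,3] = 0.
  T[0,:] = [+0.0000 -0.0909 -0.4545 +0.2727]
  T[1,:] = [-0.4286 +0.0000 +0.1429 -0.2857]
  T[2,:] = [-0.1250 +0.6250 +0.0000 -0.5000]
  T[3,:] = [+0.0769 -0.3846 -0.3846 +0.0000]
|roots of det(T-λI)|: 0.9435, 0.4107, 0.4107, 0.3758.
ρ(T) = max|λ| = 0.9435; 0.9435 < 1 ⇒ converges.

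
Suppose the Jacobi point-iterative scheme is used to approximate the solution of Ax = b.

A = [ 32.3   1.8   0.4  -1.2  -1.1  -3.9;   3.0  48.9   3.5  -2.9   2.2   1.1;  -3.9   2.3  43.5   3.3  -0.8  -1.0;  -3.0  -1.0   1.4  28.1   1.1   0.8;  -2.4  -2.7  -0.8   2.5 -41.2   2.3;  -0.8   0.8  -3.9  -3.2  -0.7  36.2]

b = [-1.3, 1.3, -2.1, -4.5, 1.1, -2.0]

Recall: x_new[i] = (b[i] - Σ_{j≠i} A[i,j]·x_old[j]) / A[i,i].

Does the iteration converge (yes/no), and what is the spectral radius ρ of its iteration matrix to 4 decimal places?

Write A = D+L+U with D = diag(32.3, 48.9, 43.5, 28.1, -41.2, 36.2).
Jacobi: T = -D⁻¹(L+U), T[0,2] = -(0.4)/(32.3) = -0.0124; T[0,0] = 0.
  T[0,:] = [+0.0000 -0.0557 -0.0124 +0.0372 +0.0341 +0.1207]
  T[1,:] = [-0.0613 +0.0000 -0.0716 +0.0593 -0.0450 -0.0225]
  T[2,:] = [+0.0897 -0.0529 +0.0000 -0.0759 +0.0184 +0.0230]
  T[3,:] = [+0.1068 +0.0356 -0.0498 +0.0000 -0.0391 -0.0285]
  T[4,:] = [-0.0583 -0.0655 -0.0194 +0.0607 +0.0000 +0.0558]
  T[5,:] = [+0.0221 -0.0221 +0.1077 +0.0884 +0.0193 +0.0000]
|roots of det(T-λI)|: 0.1653, 0.1354, 0.1354, 0.0920, 0.0743, 0.0037.
ρ(T) = max|λ| = 0.1653; 0.1653 < 1: convergent.

yes, ρ = 0.1653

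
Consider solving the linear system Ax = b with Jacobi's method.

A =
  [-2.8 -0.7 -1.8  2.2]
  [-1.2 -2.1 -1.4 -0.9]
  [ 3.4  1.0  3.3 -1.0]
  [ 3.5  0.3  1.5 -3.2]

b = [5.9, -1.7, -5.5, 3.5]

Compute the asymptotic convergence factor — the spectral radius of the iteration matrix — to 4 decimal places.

Split A = D + L + U, D = diag(-2.8, -2.1, 3.3, -3.2).
Jacobi T = -D⁻¹(L+U): T[3,1] = -(0.3)/(-3.2) = +0.0938; T[3,3] = 0.
  T[0,:] = [+0.0000, -0.2500, -0.6429, +0.7857]
  T[1,:] = [-0.5714, +0.0000, -0.6667, -0.4286]
  T[2,:] = [-1.0303, -0.3030, +0.0000, +0.3030]
  T[3,:] = [+1.0938, +0.0938, +0.4688, +0.0000]
eigenvalue magnitudes: 1.5503, 1.0707, 0.6086, 0.1290.
ρ = 1.5503; 1.5503 > 1 ⇒ diverges.

1.5503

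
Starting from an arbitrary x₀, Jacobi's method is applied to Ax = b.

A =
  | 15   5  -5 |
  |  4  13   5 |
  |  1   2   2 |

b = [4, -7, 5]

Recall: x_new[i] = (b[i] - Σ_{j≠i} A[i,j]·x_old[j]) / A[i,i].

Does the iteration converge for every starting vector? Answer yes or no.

yes

Let D = diag(15, 13, 2); L, U the strict triangles.
T_J = -D⁻¹(L+U): T[1,2] = -(5)/(13) = -0.3846; T[1,1] = 0.
  T[0,:] = [+0.0000 -0.3333 +0.3333]
  T[1,:] = [-0.3077 +0.0000 -0.3846]
  T[2,:] = [-0.5000 -1.0000 +0.0000]
|roots of det(T-λI)|: 0.6186, 0.4923, 0.1263.
spectral radius ρ = 0.6186; 0.6186 < 1 ⇒ converges.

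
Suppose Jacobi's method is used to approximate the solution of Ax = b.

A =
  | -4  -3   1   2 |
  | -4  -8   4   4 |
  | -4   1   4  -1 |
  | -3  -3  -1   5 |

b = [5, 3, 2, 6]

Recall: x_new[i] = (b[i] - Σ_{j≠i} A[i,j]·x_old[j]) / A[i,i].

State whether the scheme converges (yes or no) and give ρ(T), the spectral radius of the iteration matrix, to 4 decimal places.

no, ρ = 1.2401

Diagonal D = diag(-4, -8, 4, 5); L, U strict lower/upper.
Jacobi: T = -D⁻¹(L+U), T[1,3] = -(4)/(-8) = +0.5000; T[1,1] = 0.
  T[0,:] = [+0.0000, -0.7500, +0.2500, +0.5000]
  T[1,:] = [-0.5000, +0.0000, +0.5000, +0.5000]
  T[2,:] = [+1.0000, -0.2500, +0.0000, +0.2500]
  T[3,:] = [+0.6000, +0.6000, +0.2000, +0.0000]
moduli |λ_i(T)| = 1.2401, 0.7197, 0.7197, 0.0973.
ρ = 1.2401; 1.2401 > 1, so it fails to converge.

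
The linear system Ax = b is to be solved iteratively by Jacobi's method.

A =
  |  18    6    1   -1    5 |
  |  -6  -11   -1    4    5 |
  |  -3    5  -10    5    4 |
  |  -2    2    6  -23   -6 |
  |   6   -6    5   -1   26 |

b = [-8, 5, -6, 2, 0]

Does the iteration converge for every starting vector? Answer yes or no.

yes

A = D + L + U where D = diag(18, -11, -10, -23, 26).
Jacobi T = -D⁻¹(L+U): T[4,1] = -(-6)/(26) = +0.2308; T[4,4] = 0.
  T[0,:] = [+0.0000, -0.3333, -0.0556, +0.0556, -0.2778]
  T[1,:] = [-0.5455, +0.0000, -0.0909, +0.3636, +0.4545]
  T[2,:] = [-0.3000, +0.5000, +0.0000, +0.5000, +0.4000]
  T[3,:] = [-0.0870, +0.0870, +0.2609, +0.0000, -0.2609]
  T[4,:] = [-0.2308, +0.2308, -0.1923, +0.0385, +0.0000]
|roots of det(T-λI)|: 0.5987, 0.4579, 0.4070, 0.3530, 0.3530.
ρ(T) = max|λ| = 0.5987; 0.5987 < 1: convergent.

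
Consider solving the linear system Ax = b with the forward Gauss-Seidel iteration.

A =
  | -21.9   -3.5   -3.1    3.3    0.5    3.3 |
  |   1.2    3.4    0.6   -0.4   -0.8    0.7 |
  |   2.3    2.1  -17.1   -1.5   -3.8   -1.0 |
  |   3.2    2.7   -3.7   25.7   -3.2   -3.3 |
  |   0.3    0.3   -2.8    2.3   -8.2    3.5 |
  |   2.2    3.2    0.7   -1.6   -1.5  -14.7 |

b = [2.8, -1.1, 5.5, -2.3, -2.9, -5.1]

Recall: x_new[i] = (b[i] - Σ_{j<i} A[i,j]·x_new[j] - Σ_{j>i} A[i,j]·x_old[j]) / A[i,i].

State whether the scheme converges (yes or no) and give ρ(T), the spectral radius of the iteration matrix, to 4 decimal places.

yes, ρ = 0.2083

A = D + L + U where D = diag(-21.9, 3.4, -17.1, 25.7, -8.2, -14.7).
T_GS = -(D+L)⁻¹U: row 0 first, T[0,5] = -(3.3)/(-21.9) = +0.1507; later rows by forward substitution.
  T[0,:] = [+0.0000, -0.1598, -0.1416, +0.1507, +0.0228, +0.1507]
  T[1,:] = [+0.0000, +0.0564, -0.1265, +0.0645, +0.2272, -0.2591]
  T[2,:] = [+0.0000, -0.0146, -0.0346, -0.0595, -0.1912, -0.0700]
  T[3,:] = [+0.0000, +0.0119, +0.0259, -0.0341, +0.0703, +0.1268]
  T[4,:] = [+0.0000, +0.0045, +0.0093, +0.0186, +0.0942, +0.4823]
  T[5,:] = [+0.0000, -0.0141, -0.0541, +0.0356, +0.0265, -0.1002]
|λ(T)| sorted: 0.2083, 0.1627, 0.1627, 0.0904, 0.0395, 0.0000.
ρ = 0.2083; 0.2083 < 1: convergent.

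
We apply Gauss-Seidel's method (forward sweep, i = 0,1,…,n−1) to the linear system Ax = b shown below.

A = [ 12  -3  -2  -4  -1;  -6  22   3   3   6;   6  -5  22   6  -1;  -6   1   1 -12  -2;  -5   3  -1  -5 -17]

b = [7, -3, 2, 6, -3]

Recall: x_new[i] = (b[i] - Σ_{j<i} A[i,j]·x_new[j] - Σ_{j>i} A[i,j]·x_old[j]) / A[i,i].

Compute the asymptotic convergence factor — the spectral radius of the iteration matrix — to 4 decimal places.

Write A = D+L+U with D = diag(12, 22, 22, -12, -17).
GS T = -(D+L)⁻¹U: row 0 first, T[0,1] = -(-3)/(12) = +0.2500; later rows by forward substitution.
  T[0,:] = [+0.0000 +0.2500 +0.1667 +0.3333 +0.0833]
  T[1,:] = [+0.0000 +0.0682 -0.0909 -0.0455 -0.2500]
  T[2,:] = [+0.0000 -0.0527 -0.0661 -0.3740 -0.0341]
  T[3,:] = [+0.0000 -0.1237 -0.0964 -0.2016 -0.2320]
  T[4,:] = [+0.0000 -0.0220 -0.0328 -0.0248 +0.0016]
moduli |λ_i(T)| = 0.4074, 0.1085, 0.1016, 0.1016, 0.0000.
ρ(T) = max|λ| = 0.4074; 0.4074 < 1: convergent.

0.4074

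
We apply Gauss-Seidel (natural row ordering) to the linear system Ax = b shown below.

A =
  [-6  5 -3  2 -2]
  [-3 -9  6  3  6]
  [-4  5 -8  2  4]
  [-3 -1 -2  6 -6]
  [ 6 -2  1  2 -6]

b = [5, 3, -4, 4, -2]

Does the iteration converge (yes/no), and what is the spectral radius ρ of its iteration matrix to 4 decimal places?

A = D + L + U where D = diag(-6, -9, -8, 6, -6).
Gauss-Seidel: T = -(D+L)⁻¹U, row 0 first, T[0,1] = -(5)/(-6) = +0.8333; later rows by forward substitution.
  T[0,:] = [+0.0000 +0.8333 -0.5000 +0.3333 -0.3333]
  T[1,:] = [+0.0000 -0.2778 +0.8333 +0.2222 +0.7778]
  T[2,:] = [+0.0000 -0.5903 +0.7708 +0.2222 +1.1528]
  T[3,:] = [+0.0000 +0.1736 +0.1458 +0.2778 +1.3472]
  T[4,:] = [+0.0000 +0.8854 -0.6007 +0.3889 +0.0486]
|roots of det(T-λI)|: 1.2679, 0.6190, 0.6190, 0.2859, 0.0000.
ρ = 1.2679; 1.2679 > 1: divergent.

no, ρ = 1.2679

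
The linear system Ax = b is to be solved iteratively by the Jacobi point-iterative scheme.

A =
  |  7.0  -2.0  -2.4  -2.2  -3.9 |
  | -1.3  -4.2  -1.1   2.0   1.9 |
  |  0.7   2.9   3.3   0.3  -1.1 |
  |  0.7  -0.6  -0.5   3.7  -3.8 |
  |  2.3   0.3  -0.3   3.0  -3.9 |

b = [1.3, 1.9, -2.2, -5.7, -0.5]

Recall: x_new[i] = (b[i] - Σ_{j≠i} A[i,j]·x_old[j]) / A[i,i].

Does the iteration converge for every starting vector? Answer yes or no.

no

A = D + L + U where D = diag(7, -4.2, 3.3, 3.7, -3.9).
T_J = -D⁻¹(L+U): T[0,1] = -(-2)/(7) = +0.2857; T[0,0] = 0.
  T[0,:] = [+0.0000, +0.2857, +0.3429, +0.3143, +0.5571]
  T[1,:] = [-0.3095, +0.0000, -0.2619, +0.4762, +0.4524]
  T[2,:] = [-0.2121, -0.8788, +0.0000, -0.0909, +0.3333]
  T[3,:] = [-0.1892, +0.1622, +0.1351, +0.0000, +1.0270]
  T[4,:] = [+0.5897, +0.0769, -0.0769, +0.7692, +0.0000]
|roots of det(T-λI)|: 1.1457, 0.8146, 0.5530, 0.5530, 0.5363.
ρ = 1.1457; 1.1457 > 1: divergent.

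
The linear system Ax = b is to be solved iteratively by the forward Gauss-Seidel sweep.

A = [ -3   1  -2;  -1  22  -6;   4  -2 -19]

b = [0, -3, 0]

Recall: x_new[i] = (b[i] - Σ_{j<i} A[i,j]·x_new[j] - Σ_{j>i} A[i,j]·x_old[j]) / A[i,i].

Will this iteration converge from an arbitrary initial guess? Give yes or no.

yes

A = D + L + U where D = diag(-3, 22, -19).
GS T = -(D+L)⁻¹U: row 0 first, T[0,1] = -(1)/(-3) = +0.3333; later rows by forward substitution.
  T[0,:] = [+0.0000 +0.3333 -0.6667]
  T[1,:] = [+0.0000 +0.0152 +0.2424]
  T[2,:] = [+0.0000 +0.0686 -0.1659]
|eigenvalues of T|: 0.2329, 0.0822, 0.0000.
ρ = 0.2329; 0.2329 < 1: convergent.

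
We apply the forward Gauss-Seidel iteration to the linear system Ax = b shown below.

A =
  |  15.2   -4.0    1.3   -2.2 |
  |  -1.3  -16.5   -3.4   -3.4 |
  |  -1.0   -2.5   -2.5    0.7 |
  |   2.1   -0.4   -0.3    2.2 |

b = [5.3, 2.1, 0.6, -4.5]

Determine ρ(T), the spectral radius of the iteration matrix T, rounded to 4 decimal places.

0.4625

Let D = diag(15.2, -16.5, -2.5, 2.2); L, U the strict triangles.
Gauss-Seidel: T = -(D+L)⁻¹U, row 0 first, T[0,3] = -(-2.2)/(15.2) = +0.1447; later rows by forward substitution.
  T[0,:] = [+0.0000  +0.2632  -0.0855  +0.1447]
  T[1,:] = [+0.0000  -0.0207  -0.1993  -0.2175]
  T[2,:] = [+0.0000  -0.0845  +0.2335  +0.4396]
  T[3,:] = [+0.0000  -0.2665  +0.0772  -0.1178]
moduli |λ_i(T)| = 0.4625, 0.2331, 0.1344, 0.0000.
ρ = 0.4625; 0.4625 < 1, so it converges for any x₀.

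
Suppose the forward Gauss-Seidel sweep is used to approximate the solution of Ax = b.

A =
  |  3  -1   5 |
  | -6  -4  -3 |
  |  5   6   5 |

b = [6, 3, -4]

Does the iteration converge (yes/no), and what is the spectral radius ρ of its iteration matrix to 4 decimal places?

no, ρ = 1.1506

Diagonal D = diag(3, -4, 5); L, U strict lower/upper.
Gauss-Seidel: T = -(D+L)⁻¹U, row 0 first, T[0,2] = -(5)/(3) = -1.6667; later rows by forward substitution.
  T[0,:] = [+0.0000  +0.3333  -1.6667]
  T[1,:] = [+0.0000  -0.5000  +1.7500]
  T[2,:] = [+0.0000  +0.2667  -0.4333]
|λ(T)| sorted: 1.1506, 0.2173, 0.0000.
spectral radius ρ = 1.1506; 1.1506 > 1: divergent.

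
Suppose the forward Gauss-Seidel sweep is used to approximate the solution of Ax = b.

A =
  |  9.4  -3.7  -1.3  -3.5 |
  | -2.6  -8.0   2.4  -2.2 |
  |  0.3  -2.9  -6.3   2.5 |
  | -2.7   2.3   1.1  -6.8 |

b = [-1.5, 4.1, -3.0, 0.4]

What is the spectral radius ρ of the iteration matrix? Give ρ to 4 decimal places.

0.5607

Split A = D + L + U, D = diag(9.4, -8, -6.3, -6.8).
GS T = -(D+L)⁻¹U: row 0 first, T[0,3] = -(-3.5)/(9.4) = +0.3723; later rows by forward substitution.
  T[0,:] = [+0.0000 +0.3936 +0.1383 +0.3723]
  T[1,:] = [+0.0000 -0.1279 +0.2551 -0.3960]
  T[2,:] = [+0.0000 +0.0776 -0.1108 +0.5968]
  T[3,:] = [+0.0000 -0.1870 +0.0134 -0.1852]
|roots of det(T-λI)|: 0.5607, 0.1822, 0.1822, 0.0000.
spectral radius ρ = 0.5607; 0.5607 < 1, so it converges for any x₀.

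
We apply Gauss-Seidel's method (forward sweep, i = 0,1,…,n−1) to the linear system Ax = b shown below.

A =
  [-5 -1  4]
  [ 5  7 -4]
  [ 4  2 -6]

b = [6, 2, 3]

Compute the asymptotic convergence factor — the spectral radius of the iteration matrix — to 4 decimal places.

Let D = diag(-5, 7, -6); L, U the strict triangles.
Gauss-Seidel: T = -(D+L)⁻¹U, row 0 first, T[0,2] = -(4)/(-5) = +0.8000; later rows by forward substitution.
  T[0,:] = [+0.0000 -0.2000 +0.8000]
  T[1,:] = [+0.0000 +0.1429 +0.0000]
  T[2,:] = [+0.0000 -0.0857 +0.5333]
|λ(T)| sorted: 0.5333, 0.1429, 0.0000.
ρ = 0.5333; 0.5333 < 1, so it converges for any x₀.

0.5333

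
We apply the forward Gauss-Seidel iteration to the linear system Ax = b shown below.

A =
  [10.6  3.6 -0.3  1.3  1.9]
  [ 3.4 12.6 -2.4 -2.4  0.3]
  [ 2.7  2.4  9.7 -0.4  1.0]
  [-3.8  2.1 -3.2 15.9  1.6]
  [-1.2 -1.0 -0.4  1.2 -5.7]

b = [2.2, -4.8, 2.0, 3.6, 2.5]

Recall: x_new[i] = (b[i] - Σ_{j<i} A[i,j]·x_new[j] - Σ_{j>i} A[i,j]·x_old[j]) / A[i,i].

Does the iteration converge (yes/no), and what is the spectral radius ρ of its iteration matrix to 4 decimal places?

yes, ρ = 0.1544

Split A = D + L + U, D = diag(10.6, 12.6, 9.7, 15.9, -5.7).
T_GS = -(D+L)⁻¹U: row 0 first, T[0,2] = -(-0.3)/(10.6) = +0.0283; later rows by forward substitution.
  T[0,:] = [+0.0000  -0.3396  +0.0283  -0.1226  -0.1792]
  T[1,:] = [+0.0000  +0.0916  +0.1828  +0.2236  +0.0246]
  T[2,:] = [+0.0000  +0.0719  -0.0531  +0.0201  -0.0593]
  T[3,:] = [+0.0000  -0.0788  -0.0281  -0.0548  -0.1586]
  T[4,:] = [+0.0000  +0.0338  -0.0402  -0.0263  +0.0042]
moduli |λ_i(T)| = 0.1544, 0.1276, 0.1276, 0.0225, 0.0000.
ρ(T) = max|λ| = 0.1544; 0.1544 < 1, so it converges for any x₀.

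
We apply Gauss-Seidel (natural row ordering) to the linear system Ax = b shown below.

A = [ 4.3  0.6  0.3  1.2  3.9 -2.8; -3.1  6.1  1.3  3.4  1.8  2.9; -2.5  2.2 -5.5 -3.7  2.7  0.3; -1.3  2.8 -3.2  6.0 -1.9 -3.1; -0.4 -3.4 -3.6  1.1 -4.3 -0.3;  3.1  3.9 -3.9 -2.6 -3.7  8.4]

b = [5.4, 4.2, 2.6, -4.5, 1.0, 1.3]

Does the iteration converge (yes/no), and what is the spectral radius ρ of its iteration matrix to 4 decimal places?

Diagonal D = diag(4.3, 6.1, -5.5, 6, -4.3, 8.4); L, U strict lower/upper.
Gauss-Seidel: T = -(D+L)⁻¹U, row 0 first, T[0,4] = -(3.9)/(4.3) = -0.9070; later rows by forward substitution.
  T[0,:] = [+0.0000 -0.1395 -0.0698 -0.2791 -0.9070 +0.6512]
  T[1,:] = [+0.0000 -0.0709 -0.2486 -0.6992 -0.7560 -0.1445]
  T[2,:] = [+0.0000 +0.0351 -0.0677 -0.8256 +0.6008 -0.2992]
  T[3,:] = [+0.0000 +0.0216 +0.0648 -0.1745 +0.7934 +0.5656]
  T[4,:] = [+0.0000 +0.0452 +0.2763 +1.2253 +0.3821 +0.3791]
  T[5,:] = [+0.0000 +0.1273 +0.2515 +0.5301 +1.3785 +0.0299]
|λ(T)| sorted: 1.6026, 0.7777, 0.7777, 0.0309, 0.0055, 0.0000.
spectral radius ρ = 1.6026; 1.6026 > 1, so it fails to converge.

no, ρ = 1.6026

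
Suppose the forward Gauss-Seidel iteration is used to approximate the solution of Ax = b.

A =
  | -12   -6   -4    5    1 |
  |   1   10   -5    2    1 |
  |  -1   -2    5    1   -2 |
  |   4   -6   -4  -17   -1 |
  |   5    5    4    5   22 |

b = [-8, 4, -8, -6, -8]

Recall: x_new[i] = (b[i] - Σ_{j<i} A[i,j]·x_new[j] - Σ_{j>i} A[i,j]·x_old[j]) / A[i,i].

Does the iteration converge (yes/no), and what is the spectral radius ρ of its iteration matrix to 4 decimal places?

Let D = diag(-12, 10, 5, -17, 22); L, U the strict triangles.
Gauss-Seidel: T = -(D+L)⁻¹U, row 0 first, T[0,1] = -(-6)/(-12) = -0.5000; later rows by forward substitution.
  T[0,:] = [+0.0000, -0.5000, -0.3333, +0.4167, +0.0833]
  T[1,:] = [+0.0000, +0.0500, +0.5333, -0.2417, -0.1083]
  T[2,:] = [+0.0000, -0.0800, +0.1467, -0.2133, +0.3733]
  T[3,:] = [+0.0000, -0.1165, -0.3012, +0.2335, -0.0888]
  T[4,:] = [+0.0000, +0.1433, -0.0037, -0.0541, -0.0420]
|roots of det(T-λI)|: 0.5650, 0.3089, 0.3089, 0.0124, 0.0000.
ρ(T) = max|λ| = 0.5650; 0.5650 < 1 ⇒ converges.

yes, ρ = 0.5650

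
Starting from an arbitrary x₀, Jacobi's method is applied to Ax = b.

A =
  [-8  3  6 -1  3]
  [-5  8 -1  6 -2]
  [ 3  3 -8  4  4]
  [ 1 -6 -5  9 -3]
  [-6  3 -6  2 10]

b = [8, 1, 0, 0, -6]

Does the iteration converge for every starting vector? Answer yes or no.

no

Diagonal D = diag(-8, 8, -8, 9, 10); L, U strict lower/upper.
Jacobi: T = -D⁻¹(L+U), T[1,3] = -(6)/(8) = -0.7500; T[1,1] = 0.
  T[0,:] = [+0.0000 +0.3750 +0.7500 -0.1250 +0.3750]
  T[1,:] = [+0.6250 +0.0000 +0.1250 -0.7500 +0.2500]
  T[2,:] = [+0.3750 +0.3750 +0.0000 +0.5000 +0.5000]
  T[3,:] = [-0.1111 +0.6667 +0.5556 +0.0000 +0.3333]
  T[4,:] = [+0.6000 -0.3000 +0.6000 -0.2000 +0.0000]
|roots of det(T-λI)|: 1.1815, 0.8143, 0.5784, 0.5784, 0.2773.
spectral radius ρ = 1.1815; 1.1815 > 1: divergent.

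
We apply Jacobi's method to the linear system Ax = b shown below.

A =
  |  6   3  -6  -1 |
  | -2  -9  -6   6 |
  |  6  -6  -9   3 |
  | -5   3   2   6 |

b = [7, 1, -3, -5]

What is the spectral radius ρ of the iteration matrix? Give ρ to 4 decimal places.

1.2036

Write A = D+L+U with D = diag(6, -9, -9, 6).
Jacobi T = -D⁻¹(L+U): T[1,3] = -(6)/(-9) = +0.6667; T[1,1] = 0.
  T[0,:] = [+0.0000, -0.5000, +1.0000, +0.1667]
  T[1,:] = [-0.2222, +0.0000, -0.6667, +0.6667]
  T[2,:] = [+0.6667, -0.6667, +0.0000, +0.3333]
  T[3,:] = [+0.8333, -0.5000, -0.3333, +0.0000]
moduli |λ_i(T)| = 1.2036, 0.6781, 0.6781, 0.0632.
ρ(T) = max|λ| = 1.2036; 1.2036 > 1, so it fails to converge.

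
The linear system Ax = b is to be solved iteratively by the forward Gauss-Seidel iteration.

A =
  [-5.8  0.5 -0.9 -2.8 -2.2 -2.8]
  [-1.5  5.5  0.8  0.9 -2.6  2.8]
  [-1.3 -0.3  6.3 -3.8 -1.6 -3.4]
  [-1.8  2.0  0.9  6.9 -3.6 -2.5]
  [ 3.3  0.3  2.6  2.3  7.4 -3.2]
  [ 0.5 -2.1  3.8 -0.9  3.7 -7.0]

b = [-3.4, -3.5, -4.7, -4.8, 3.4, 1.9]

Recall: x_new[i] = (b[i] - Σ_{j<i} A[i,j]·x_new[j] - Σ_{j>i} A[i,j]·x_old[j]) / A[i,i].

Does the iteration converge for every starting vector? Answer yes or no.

Let D = diag(-5.8, 5.5, 6.3, 6.9, 7.4, -7); L, U the strict triangles.
Gauss-Seidel: T = -(D+L)⁻¹U, row 0 first, T[0,1] = -(0.5)/(-5.8) = +0.0862; later rows by forward substitution.
  T[0,:] = [+0.0000  +0.0862  -0.1552  -0.4828  -0.3793  -0.4828]
  T[1,:] = [+0.0000  +0.0235  -0.1878  -0.2953  +0.3693  -0.6408]
  T[2,:] = [+0.0000  +0.0189  -0.0410  +0.4895  +0.1933  +0.4096]
  T[3,:] = [+0.0000  +0.0132  +0.0193  -0.1042  +0.2905  +0.3687]
  T[4,:] = [+0.0000  -0.0501  +0.0852  +0.0877  -0.0040  +0.4152]
  T[5,:] = [+0.0000  -0.0188  +0.0656  +0.3796  -0.0724  +0.5521]
|eigenvalues of T|: 0.8216, 0.2281, 0.2281, 0.1414, 0.0202, 0.0000.
ρ = 0.8216; 0.8216 < 1 ⇒ converges.

yes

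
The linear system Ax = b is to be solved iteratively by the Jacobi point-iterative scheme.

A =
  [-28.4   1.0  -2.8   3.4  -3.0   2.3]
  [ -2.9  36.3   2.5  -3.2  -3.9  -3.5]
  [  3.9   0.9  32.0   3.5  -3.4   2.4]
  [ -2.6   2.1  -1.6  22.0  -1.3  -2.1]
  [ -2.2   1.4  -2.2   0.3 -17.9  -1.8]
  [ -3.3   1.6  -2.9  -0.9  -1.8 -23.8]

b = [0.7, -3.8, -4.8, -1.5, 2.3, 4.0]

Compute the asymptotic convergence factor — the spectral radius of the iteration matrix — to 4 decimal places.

Let D = diag(-28.4, 36.3, 32, 22, -17.9, -23.8); L, U the strict triangles.
T_J = -D⁻¹(L+U): T[5,3] = -(-0.9)/(-23.8) = -0.0378; T[5,5] = 0.
  T[0,:] = [+0.0000  +0.0352  -0.0986  +0.1197  -0.1056  +0.0810]
  T[1,:] = [+0.0799  +0.0000  -0.0689  +0.0882  +0.1074  +0.0964]
  T[2,:] = [-0.1219  -0.0281  +0.0000  -0.1094  +0.1062  -0.0750]
  T[3,:] = [+0.1182  -0.0955  +0.0727  +0.0000  +0.0591  +0.0955]
  T[4,:] = [-0.1229  +0.0782  -0.1229  +0.0168  +0.0000  -0.1006]
  T[5,:] = [-0.1387  +0.0672  -0.1218  -0.0378  -0.0756  +0.0000]
|roots of det(T-λI)|: 0.2012, 0.1179, 0.1098, 0.1098, 0.0630, 0.0630.
spectral radius ρ = 0.2012; 0.2012 < 1, so it converges for any x₀.

0.2012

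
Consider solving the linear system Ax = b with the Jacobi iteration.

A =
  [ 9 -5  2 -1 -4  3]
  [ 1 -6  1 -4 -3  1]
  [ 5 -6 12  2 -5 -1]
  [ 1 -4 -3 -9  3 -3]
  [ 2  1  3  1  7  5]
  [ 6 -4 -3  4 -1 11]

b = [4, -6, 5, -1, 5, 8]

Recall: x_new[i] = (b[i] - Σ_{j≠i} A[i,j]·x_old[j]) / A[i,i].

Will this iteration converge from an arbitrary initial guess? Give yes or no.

no

Write A = D+L+U with D = diag(9, -6, 12, -9, 7, 11).
Jacobi T = -D⁻¹(L+U): T[5,4] = -(-1)/(11) = +0.0909; T[5,5] = 0.
  T[0,:] = [+0.0000  +0.5556  -0.2222  +0.1111  +0.4444  -0.3333]
  T[1,:] = [+0.1667  +0.0000  +0.1667  -0.6667  -0.5000  +0.1667]
  T[2,:] = [-0.4167  +0.5000  +0.0000  -0.1667  +0.4167  +0.0833]
  T[3,:] = [+0.1111  -0.4444  -0.3333  +0.0000  +0.3333  -0.3333]
  T[4,:] = [-0.2857  -0.1429  -0.4286  -0.1429  +0.0000  -0.7143]
  T[5,:] = [-0.5455  +0.3636  +0.2727  -0.3636  +0.0909  +0.0000]
eigenvalue magnitudes: 1.1331, 0.8138, 0.8138, 0.5252, 0.4828, 0.1700.
ρ(T) = max|λ| = 1.1331; 1.1331 > 1, so it fails to converge.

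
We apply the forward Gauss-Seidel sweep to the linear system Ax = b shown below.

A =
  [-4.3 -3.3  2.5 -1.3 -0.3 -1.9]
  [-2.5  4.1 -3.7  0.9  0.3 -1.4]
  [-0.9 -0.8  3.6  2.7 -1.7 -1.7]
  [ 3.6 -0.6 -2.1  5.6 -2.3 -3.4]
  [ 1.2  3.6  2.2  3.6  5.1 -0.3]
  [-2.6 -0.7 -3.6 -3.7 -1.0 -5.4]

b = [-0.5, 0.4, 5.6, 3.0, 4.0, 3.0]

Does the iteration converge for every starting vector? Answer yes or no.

no

A = D + L + U where D = diag(-4.3, 4.1, 3.6, 5.6, 5.1, -5.4).
GS T = -(D+L)⁻¹U: row 0 first, T[0,5] = -(-1.9)/(-4.3) = -0.4419; later rows by forward substitution.
  T[0,:] = [+0.0000 -0.7674 +0.5814 -0.3023 -0.0698 -0.4419]
  T[1,:] = [+0.0000 -0.4680 +1.2569 -0.4039 -0.1157 +0.0720]
  T[2,:] = [+0.0000 -0.2958 +0.4247 -0.9153 +0.4291 +0.3778]
  T[3,:] = [+0.0000 +0.3323 -0.0798 -0.1922 +0.6041 +1.0406]
  T[4,:] = [+0.0000 +0.4040 -1.1509 +0.8867 -0.5134 -0.7855]
  T[5,:] = [+0.0000 +0.3249 -0.4582 +0.7756 -0.5563 -0.6160]
|roots of det(T-λI)|: 1.4573, 0.5937, 0.5426, 0.5426, 0.0237, 0.0000.
ρ(T) = max|λ| = 1.4573; 1.4573 > 1: divergent.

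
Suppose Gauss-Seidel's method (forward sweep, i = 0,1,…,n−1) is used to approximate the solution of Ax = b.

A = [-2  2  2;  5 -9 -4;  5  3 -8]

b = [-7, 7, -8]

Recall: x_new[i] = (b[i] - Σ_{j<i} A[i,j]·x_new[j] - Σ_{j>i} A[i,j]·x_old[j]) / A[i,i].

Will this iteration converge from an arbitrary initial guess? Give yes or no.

yes

Diagonal D = diag(-2, -9, -8); L, U strict lower/upper.
T_GS = -(D+L)⁻¹U: row 0 first, T[0,2] = -(2)/(-2) = +1.0000; later rows by forward substitution.
  T[0,:] = [+0.0000  +1.0000  +1.0000]
  T[1,:] = [+0.0000  +0.5556  +0.1111]
  T[2,:] = [+0.0000  +0.8333  +0.6667]
moduli |λ_i(T)| = 0.9204, 0.3018, 0.0000.
ρ = 0.9204; 0.9204 < 1, so it converges for any x₀.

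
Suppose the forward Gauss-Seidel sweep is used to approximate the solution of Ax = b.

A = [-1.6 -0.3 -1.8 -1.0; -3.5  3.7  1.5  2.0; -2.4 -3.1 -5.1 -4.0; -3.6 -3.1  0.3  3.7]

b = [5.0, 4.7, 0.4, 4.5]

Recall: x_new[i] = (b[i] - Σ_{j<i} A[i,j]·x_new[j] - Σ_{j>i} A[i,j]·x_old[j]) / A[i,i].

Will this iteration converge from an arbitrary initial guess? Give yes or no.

no

Let D = diag(-1.6, 3.7, -5.1, 3.7); L, U the strict triangles.
Gauss-Seidel: T = -(D+L)⁻¹U, row 0 first, T[0,2] = -(-1.8)/(-1.6) = -1.1250; later rows by forward substitution.
  T[0,:] = [+0.0000, -0.1875, -1.1250, -0.6250]
  T[1,:] = [+0.0000, -0.1774, -1.4696, -1.1318]
  T[2,:] = [+0.0000, +0.1960, +1.4227, +0.1977]
  T[3,:] = [+0.0000, -0.3469, -2.4412, -1.5724]
moduli |λ_i(T)| = 1.5407, 1.1818, 0.0319, 0.0000.
ρ(T) = max|λ| = 1.5407; 1.5407 > 1 ⇒ diverges.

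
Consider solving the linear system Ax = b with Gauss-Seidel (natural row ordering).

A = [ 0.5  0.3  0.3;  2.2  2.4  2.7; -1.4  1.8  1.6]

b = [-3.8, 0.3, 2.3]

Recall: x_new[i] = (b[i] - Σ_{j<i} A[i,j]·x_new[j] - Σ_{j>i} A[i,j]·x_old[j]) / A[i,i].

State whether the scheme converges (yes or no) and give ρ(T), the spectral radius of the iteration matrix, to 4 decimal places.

Diagonal D = diag(0.5, 2.4, 1.6); L, U strict lower/upper.
Gauss-Seidel: T = -(D+L)⁻¹U, row 0 first, T[0,1] = -(0.3)/(0.5) = -0.6000; later rows by forward substitution.
  T[0,:] = [+0.0000  -0.6000  -0.6000]
  T[1,:] = [+0.0000  +0.5500  -0.5750]
  T[2,:] = [+0.0000  -1.1438  +0.1219]
|λ(T)| sorted: 1.1747, 0.5028, 0.0000.
spectral radius ρ = 1.1747; 1.1747 > 1, so it fails to converge.

no, ρ = 1.1747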